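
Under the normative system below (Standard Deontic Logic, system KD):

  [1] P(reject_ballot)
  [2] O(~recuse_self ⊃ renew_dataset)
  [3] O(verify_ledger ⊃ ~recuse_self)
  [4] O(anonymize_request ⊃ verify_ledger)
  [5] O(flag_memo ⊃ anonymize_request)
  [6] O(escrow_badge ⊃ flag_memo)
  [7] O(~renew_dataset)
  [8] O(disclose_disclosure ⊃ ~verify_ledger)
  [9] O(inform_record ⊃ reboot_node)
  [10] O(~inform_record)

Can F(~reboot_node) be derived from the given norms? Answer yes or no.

Premise 9 is O(inform_record ⊃ reboot_node), but O(inform_record) is not derivable from the premises, so it does not yield O(reboot_node).
No other premise forces O(reboot_node). An ideal world satisfying every premise can still have ~reboot_node true, so F(~reboot_node) is not derivable.

No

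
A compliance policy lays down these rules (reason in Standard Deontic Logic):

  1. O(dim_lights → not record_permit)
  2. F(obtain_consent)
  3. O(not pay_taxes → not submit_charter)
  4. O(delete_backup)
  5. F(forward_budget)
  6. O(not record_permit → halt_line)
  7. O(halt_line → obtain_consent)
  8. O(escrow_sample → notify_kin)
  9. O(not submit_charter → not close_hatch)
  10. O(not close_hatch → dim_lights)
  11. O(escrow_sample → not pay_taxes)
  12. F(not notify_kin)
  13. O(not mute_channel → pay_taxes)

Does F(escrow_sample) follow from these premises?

F(obtain_consent) at premise 2 means O(not obtain_consent).
Premise 7, O(halt_line → obtain_consent), contraposes to O(not obtain_consent → not halt_line); with O(not obtain_consent) we get O(not halt_line).
The contrapositive of premise 6 (O(not record_permit → halt_line)) is O(not halt_line → record_permit), and O(not halt_line) is already established, so O(record_permit).
Premise 1 is O(dim_lights → not record_permit); contrapositively O(record_permit → not dim_lights). Since O(record_permit) holds, K gives O(not dim_lights).
Premise 10, O(not close_hatch → dim_lights), contraposes to O(not dim_lights → close_hatch); with O(not dim_lights) we get O(close_hatch).
Premise 9, O(not submit_charter → not close_hatch), contraposes to O(close_hatch → submit_charter); with O(close_hatch) we get O(submit_charter).
Premise 3 is O(not pay_taxes → not submit_charter); contrapositively O(submit_charter → pay_taxes). Since O(submit_charter) holds, K gives O(pay_taxes).
Premise 11, O(escrow_sample → not pay_taxes), contraposes to O(pay_taxes → not escrow_sample); with O(pay_taxes) we get O(not escrow_sample).
Premises 4, 5, 8, 12, 13 do not contribute to this derivation.
So O(not escrow_sample) holds, i.e. F(escrow_sample). The claim follows.

Yes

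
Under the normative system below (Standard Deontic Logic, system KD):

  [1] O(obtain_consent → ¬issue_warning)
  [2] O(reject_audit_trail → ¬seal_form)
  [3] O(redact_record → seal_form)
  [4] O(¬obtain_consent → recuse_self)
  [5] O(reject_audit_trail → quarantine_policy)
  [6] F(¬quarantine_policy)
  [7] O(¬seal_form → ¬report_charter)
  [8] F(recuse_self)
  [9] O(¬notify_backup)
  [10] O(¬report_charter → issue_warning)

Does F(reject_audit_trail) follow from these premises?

Premise 8 is F(recuse_self), i.e. O(¬recuse_self).
Premise 4, O(¬obtain_consent → recuse_self), contraposes to O(¬recuse_self → obtain_consent); with O(¬recuse_self) we get O(obtain_consent).
Premise 1 is O(obtain_consent → ¬issue_warning); since O(obtain_consent), deontic closure gives O(¬issue_warning).
Premise 10 is O(¬report_charter → issue_warning); contrapositively O(¬issue_warning → report_charter). Since O(¬issue_warning) holds, K gives O(report_charter).
Premise 7, O(¬seal_form → ¬report_charter), contraposes to O(report_charter → seal_form); with O(report_charter) we get O(seal_form).
Premise 2 is O(reject_audit_trail → ¬seal_form); contrapositively O(seal_form → ¬reject_audit_trail). Since O(seal_form) holds, K gives O(¬reject_audit_trail).
Premises 3, 5, 6, 9 do not contribute to this derivation.
So O(¬reject_audit_trail) holds, i.e. F(reject_audit_trail). The claim follows.

Yes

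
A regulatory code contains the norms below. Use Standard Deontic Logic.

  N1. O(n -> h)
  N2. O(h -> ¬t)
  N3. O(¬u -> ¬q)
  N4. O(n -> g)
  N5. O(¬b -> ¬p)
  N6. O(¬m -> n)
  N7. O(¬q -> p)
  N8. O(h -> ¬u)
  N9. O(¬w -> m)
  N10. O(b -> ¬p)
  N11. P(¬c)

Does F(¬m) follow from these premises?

Yes

Premises 10 and 5 cover both cases: O(b -> ¬p) and O(¬b -> ¬p). Since b ∨ ¬b is a tautology, O(¬p) follows.
Premise 7, O(¬q -> p), contraposes to O(¬p -> q); with O(¬p) we get O(q).
The contrapositive of premise 3 (O(¬u -> ¬q)) is O(q -> u), and O(q) is already established, so O(u).
Premise 8 is O(h -> ¬u); contrapositively O(u -> ¬h). Since O(u) holds, K gives O(¬h).
Premise 1, O(n -> h), contraposes to O(¬h -> ¬n); with O(¬h) we get O(¬n).
Premise 6 is O(¬m -> n); contrapositively O(¬n -> m). Since O(¬n) holds, K gives O(m).
Premises 2, 4, 9, 11 do not contribute to this derivation.
So O(m) holds, i.e. F(¬m). The claim follows.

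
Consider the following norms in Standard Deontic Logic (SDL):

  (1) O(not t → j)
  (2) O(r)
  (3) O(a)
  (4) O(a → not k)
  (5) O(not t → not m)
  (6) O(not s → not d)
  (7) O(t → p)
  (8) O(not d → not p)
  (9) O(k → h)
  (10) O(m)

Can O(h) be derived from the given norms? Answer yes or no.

Premise 9 is O(k → h), but O(k) is not derivable from the premises, so it does not yield O(h).
No other premise forces O(h). An ideal world satisfying every premise can still have h false, so O(h) is not derivable.

No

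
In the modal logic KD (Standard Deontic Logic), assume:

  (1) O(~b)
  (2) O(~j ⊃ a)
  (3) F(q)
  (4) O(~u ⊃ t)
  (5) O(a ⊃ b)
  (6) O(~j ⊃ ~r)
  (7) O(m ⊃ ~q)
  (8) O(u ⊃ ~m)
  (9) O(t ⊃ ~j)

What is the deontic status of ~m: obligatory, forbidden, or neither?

Premise 1 gives O(~b).
Premise 5 is O(a ⊃ b); contrapositively O(~b ⊃ ~a). Since O(~b) holds, K gives O(~a).
Premise 2, O(~j ⊃ a), contraposes to O(~a ⊃ j); with O(~a) we get O(j).
The contrapositive of premise 9 (O(t ⊃ ~j)) is O(j ⊃ ~t), and O(j) is already established, so O(~t).
The contrapositive of premise 4 (O(~u ⊃ t)) is O(~t ⊃ u), and O(~t) is already established, so O(u).
With premise 8, O(u ⊃ ~m), the K-axiom yields O(~m).
Premises 3, 6, 7 do not contribute to this derivation.
Hence ~m is obligatory.

Obligatory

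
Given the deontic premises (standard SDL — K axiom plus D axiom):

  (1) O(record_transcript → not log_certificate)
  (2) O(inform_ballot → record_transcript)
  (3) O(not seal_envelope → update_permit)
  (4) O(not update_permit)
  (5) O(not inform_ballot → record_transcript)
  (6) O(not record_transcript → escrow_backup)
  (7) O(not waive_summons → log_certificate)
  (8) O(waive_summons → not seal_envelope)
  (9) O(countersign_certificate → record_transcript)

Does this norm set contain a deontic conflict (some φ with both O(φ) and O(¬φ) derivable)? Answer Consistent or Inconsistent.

Inconsistent

By case analysis on inform_ballot: premise 2 gives O(inform_ballot → record_transcript) and premise 5 gives O(not inform_ballot → record_transcript), so O(record_transcript) either way.
Applying K to premise 1 (O(record_transcript → not log_certificate)) and O(record_transcript) yields O(not log_certificate).
Premise 7, O(not waive_summons → log_certificate), contraposes to O(not log_certificate → waive_summons); with O(not log_certificate) we get O(waive_summons).
With premise 8, O(waive_summons → not seal_envelope), the K-axiom yields O(not seal_envelope).
With premise 3, O(not seal_envelope → update_permit), the K-axiom yields O(update_permit).
Yet premise 4 states O(not update_permit).
We now have both O(update_permit) and O(not update_permit) — update_permit is simultaneously obligatory and forbidden, violating the D-axiom.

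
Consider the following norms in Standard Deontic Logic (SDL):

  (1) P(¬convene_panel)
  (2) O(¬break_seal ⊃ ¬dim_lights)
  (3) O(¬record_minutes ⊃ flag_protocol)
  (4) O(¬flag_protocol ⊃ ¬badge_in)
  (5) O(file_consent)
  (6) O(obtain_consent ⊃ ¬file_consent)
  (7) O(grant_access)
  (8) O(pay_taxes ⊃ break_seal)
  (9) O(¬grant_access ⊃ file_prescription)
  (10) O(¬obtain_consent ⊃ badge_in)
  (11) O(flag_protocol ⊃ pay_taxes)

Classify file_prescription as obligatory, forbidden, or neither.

Neither

Premise 9 is O(¬grant_access ⊃ file_prescription), but O(¬grant_access) is not derivable from the premises, so it does not yield O(file_prescription).
No premise or chain of K-axiom applications forces O(file_prescription), and none forces O(¬file_prescription). So file_prescription is neither obligatory nor forbidden under these norms.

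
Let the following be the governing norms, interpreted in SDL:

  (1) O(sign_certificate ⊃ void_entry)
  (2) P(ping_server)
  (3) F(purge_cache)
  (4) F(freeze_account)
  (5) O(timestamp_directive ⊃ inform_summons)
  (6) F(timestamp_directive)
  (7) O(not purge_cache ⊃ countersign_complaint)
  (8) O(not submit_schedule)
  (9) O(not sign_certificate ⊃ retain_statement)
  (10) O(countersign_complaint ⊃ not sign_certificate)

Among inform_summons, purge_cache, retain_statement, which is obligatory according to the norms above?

F(purge_cache) at premise 3 means O(not purge_cache).
From O(not purge_cache) and premise 7, O(not purge_cache ⊃ countersign_complaint), we obtain O(countersign_complaint).
From O(countersign_complaint) and premise 10, O(countersign_complaint ⊃ not sign_certificate), we obtain O(not sign_certificate).
From O(not sign_certificate) and premise 9, O(not sign_certificate ⊃ retain_statement), we obtain O(retain_statement).
So O(retain_statement) holds — retain_statement is obligatory. None of the other listed options is made obligatory by any chain of premises.

retain_statement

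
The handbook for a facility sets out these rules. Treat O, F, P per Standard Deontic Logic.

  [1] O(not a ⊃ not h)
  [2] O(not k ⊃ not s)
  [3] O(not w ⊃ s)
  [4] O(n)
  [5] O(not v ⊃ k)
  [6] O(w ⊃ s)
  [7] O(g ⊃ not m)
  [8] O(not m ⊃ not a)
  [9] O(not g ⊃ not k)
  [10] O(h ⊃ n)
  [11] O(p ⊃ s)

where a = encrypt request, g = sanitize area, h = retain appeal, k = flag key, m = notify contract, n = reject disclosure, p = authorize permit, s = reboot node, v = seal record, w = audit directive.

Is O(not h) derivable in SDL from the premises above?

Yes

Premises 6 and 3 are O(w ⊃ s) and O(not w ⊃ s); every ideal world satisfies w or not w, so in either case s holds — hence O(s).
Premise 2, O(not k ⊃ not s), contraposes to O(s ⊃ k); with O(s) we get O(k).
The contrapositive of premise 9 (O(not g ⊃ not k)) is O(k ⊃ g), and O(k) is already established, so O(g).
With premise 7, O(g ⊃ not m), the K-axiom yields O(not m).
With premise 8, O(not m ⊃ not a), the K-axiom yields O(not a).
Premise 1 is O(not a ⊃ not h); since O(not a), deontic closure gives O(not h).
Premises 4, 5, 10, 11 do not contribute to this derivation.
So O(not h) follows.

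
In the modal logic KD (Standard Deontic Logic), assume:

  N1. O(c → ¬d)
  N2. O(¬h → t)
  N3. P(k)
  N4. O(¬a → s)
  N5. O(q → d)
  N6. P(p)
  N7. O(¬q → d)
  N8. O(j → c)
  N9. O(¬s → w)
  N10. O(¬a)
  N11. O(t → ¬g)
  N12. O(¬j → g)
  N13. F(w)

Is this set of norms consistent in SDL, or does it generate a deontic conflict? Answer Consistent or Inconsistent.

Consistent

Premise 9 is O(¬s → w), but O(¬s) is not derivable from the premises, so it does not yield O(w).
So O(w) is not derivable, and the apparent clash with O(¬w) does not arise.
A world satisfying every obligation exists (e.g. a=false, c=false, d=true, g=true, h=true, j=false, k=false, p=false, q=false, s=true, t=false, w=false); no atom is both obligatory and forbidden, so the set is consistent.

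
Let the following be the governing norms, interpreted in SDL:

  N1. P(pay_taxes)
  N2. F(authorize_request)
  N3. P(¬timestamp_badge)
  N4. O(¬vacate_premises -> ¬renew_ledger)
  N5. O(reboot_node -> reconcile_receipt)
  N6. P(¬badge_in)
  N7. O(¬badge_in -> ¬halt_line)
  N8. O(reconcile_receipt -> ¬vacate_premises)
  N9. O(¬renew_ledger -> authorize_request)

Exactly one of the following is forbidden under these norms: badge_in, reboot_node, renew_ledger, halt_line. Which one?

Premise 2 is F(authorize_request), i.e. O(¬authorize_request).
The contrapositive of premise 9 (O(¬renew_ledger -> authorize_request)) is O(¬authorize_request -> renew_ledger), and O(¬authorize_request) is already established, so O(renew_ledger).
Premise 4, O(¬vacate_premises -> ¬renew_ledger), contraposes to O(renew_ledger -> vacate_premises); with O(renew_ledger) we get O(vacate_premises).
Premise 8, O(reconcile_receipt -> ¬vacate_premises), contraposes to O(vacate_premises -> ¬reconcile_receipt); with O(vacate_premises) we get O(¬reconcile_receipt).
Premise 5 is O(reboot_node -> reconcile_receipt); contrapositively O(¬reconcile_receipt -> ¬reboot_node). Since O(¬reconcile_receipt) holds, K gives O(¬reboot_node).
So O(¬reboot_node) holds, i.e. reboot_node is forbidden. None of the other listed options is forbidden under the premises.

reboot_node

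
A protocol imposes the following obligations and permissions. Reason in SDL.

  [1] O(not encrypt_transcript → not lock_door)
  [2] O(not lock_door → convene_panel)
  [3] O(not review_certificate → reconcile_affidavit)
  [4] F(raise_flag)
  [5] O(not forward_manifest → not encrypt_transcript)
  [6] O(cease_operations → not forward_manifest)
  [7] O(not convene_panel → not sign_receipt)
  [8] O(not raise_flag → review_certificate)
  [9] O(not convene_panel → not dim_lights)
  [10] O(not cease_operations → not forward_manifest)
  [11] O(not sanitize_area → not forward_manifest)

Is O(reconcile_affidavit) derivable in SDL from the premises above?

Premise 3 is O(not review_certificate → reconcile_affidavit), but O(not review_certificate) is not derivable from the premises, so it does not yield O(reconcile_affidavit).
No other premise forces O(reconcile_affidavit). An ideal world satisfying every premise can still have reconcile_affidavit false, so O(reconcile_affidavit) is not derivable.

No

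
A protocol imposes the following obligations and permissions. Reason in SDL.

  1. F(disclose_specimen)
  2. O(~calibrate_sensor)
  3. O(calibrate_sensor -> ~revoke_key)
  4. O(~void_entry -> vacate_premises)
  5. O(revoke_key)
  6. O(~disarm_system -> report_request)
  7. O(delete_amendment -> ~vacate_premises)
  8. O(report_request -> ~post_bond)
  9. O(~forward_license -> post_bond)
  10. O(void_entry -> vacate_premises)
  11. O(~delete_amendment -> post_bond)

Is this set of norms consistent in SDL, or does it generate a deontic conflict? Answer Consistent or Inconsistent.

Consistent

Premise 3 is O(calibrate_sensor -> ~revoke_key), but O(calibrate_sensor) is not derivable from the premises, so it does not yield O(~revoke_key).
So O(~revoke_key) is not derivable, and the apparent clash with O(revoke_key) does not arise.
A world satisfying every obligation exists (e.g. calibrate_sensor=false, delete_amendment=false, disarm_system=true, disclose_specimen=false, forward_license=false, post_bond=true, report_request=false, revoke_key=true, vacate_premises=true, void_entry=false); no atom is both obligatory and forbidden, so the set is consistent.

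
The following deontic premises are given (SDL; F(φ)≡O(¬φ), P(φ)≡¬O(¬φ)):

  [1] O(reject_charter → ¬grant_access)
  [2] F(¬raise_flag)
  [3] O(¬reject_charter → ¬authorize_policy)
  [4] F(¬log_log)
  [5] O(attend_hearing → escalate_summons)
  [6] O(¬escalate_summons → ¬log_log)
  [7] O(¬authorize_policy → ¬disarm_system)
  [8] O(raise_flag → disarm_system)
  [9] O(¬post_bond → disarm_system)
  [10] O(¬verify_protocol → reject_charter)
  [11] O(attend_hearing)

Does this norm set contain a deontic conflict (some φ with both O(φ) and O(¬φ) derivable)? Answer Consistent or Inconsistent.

Premise 6 is O(¬escalate_summons → ¬log_log), but O(¬escalate_summons) is not derivable from the premises, so it does not yield O(¬log_log).
So O(¬log_log) is not derivable, and the apparent clash with O(log_log) does not arise.
A world satisfying every obligation exists (e.g. attend_hearing=true, authorize_policy=true, disarm_system=true, escalate_summons=true, grant_access=false, log_log=true, post_bond=false, raise_flag=true, reject_charter=true, verify_protocol=false); no atom is both obligatory and forbidden, so the set is consistent.

Consistent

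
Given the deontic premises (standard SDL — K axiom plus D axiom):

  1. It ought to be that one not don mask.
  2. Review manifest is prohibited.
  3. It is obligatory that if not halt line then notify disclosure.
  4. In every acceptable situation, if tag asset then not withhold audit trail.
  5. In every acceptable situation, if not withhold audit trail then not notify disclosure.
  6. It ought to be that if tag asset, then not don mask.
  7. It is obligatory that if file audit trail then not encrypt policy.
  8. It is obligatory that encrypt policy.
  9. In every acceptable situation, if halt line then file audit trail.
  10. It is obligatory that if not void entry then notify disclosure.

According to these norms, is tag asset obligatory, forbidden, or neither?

Forbidden

From premise 8 we have O(encrypt_policy).
The contrapositive of premise 7 (O(file_audit_trail → ¬encrypt_policy)) is O(encrypt_policy → ¬file_audit_trail), and O(encrypt_policy) is already established, so O(¬file_audit_trail).
The contrapositive of premise 9 (O(halt_line → file_audit_trail)) is O(¬file_audit_trail → ¬halt_line), and O(¬file_audit_trail) is already established, so O(¬halt_line).
With premise 3, O(¬halt_line → notify_disclosure), the K-axiom yields O(notify_disclosure).
The contrapositive of premise 5 (O(¬withhold_audit_trail → ¬notify_disclosure)) is O(notify_disclosure → withhold_audit_trail), and O(notify_disclosure) is already established, so O(withhold_audit_trail).
The contrapositive of premise 4 (O(tag_asset → ¬withhold_audit_trail)) is O(withhold_audit_trail → ¬tag_asset), and O(withhold_audit_trail) is already established, so O(¬tag_asset).
Premises 1, 2, 6, 10 do not contribute to this derivation.
Thus O(¬tag_asset), which is F(tag_asset): tag_asset is forbidden.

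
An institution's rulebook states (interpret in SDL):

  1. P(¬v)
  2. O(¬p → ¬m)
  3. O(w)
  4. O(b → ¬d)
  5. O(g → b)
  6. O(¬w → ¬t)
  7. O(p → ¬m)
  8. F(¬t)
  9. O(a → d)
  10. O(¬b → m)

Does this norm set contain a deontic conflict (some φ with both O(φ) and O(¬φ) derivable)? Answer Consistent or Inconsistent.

Premise 6 is O(¬w → ¬t), but O(¬w) is not derivable from the premises, so it does not yield O(¬t).
So O(¬t) is not derivable, and the apparent clash with O(t) does not arise.
A world satisfying every obligation exists (e.g. a=false, b=true, d=false, g=false, m=false, p=false, t=true, v=false, w=true); no atom is both obligatory and forbidden, so the set is consistent.

Consistent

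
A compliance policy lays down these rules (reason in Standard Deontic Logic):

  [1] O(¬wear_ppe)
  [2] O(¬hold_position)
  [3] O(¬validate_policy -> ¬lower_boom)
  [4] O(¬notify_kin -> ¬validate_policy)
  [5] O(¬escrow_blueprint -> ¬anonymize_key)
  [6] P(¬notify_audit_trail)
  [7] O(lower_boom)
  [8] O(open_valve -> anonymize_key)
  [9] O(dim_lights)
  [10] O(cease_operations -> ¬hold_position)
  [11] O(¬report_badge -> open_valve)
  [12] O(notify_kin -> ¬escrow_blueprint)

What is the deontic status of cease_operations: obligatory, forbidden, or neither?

Neither

Premise 10 is O(cease_operations -> ¬hold_position); even if O(¬hold_position) held, inferring O(cease_operations) would be affirming the consequent — invalid.
No premise or chain of K-axiom applications forces O(cease_operations), and none forces O(¬cease_operations). So cease_operations is neither obligatory nor forbidden under these norms.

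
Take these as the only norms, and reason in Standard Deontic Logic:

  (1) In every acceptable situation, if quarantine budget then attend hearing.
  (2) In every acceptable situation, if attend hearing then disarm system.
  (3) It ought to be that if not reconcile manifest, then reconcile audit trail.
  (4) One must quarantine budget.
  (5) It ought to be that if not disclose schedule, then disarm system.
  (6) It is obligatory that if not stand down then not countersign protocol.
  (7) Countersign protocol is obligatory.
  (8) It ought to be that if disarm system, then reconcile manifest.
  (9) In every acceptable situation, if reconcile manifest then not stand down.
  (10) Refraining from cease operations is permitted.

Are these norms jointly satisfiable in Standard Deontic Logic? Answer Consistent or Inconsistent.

Premise 4 states O(quarantine_budget) outright.
Applying K to premise 1 (O(quarantine_budget → attend_hearing)) and O(quarantine_budget) yields O(attend_hearing).
Premise 2 is O(attend_hearing → disarm_system); since O(attend_hearing), deontic closure gives O(disarm_system).
From O(disarm_system) and premise 8, O(disarm_system → reconcile_manifest), we obtain O(reconcile_manifest).
From O(reconcile_manifest) and premise 9, O(reconcile_manifest → ¬stand_down), we obtain O(¬stand_down).
With premise 6, O(¬stand_down → ¬countersign_protocol), the K-axiom yields O(¬countersign_protocol).
But premise 7 directly asserts O(countersign_protocol).
We now have both O(¬countersign_protocol) and O(countersign_protocol) — countersign_protocol is simultaneously obligatory and forbidden, violating the D-axiom.

Inconsistent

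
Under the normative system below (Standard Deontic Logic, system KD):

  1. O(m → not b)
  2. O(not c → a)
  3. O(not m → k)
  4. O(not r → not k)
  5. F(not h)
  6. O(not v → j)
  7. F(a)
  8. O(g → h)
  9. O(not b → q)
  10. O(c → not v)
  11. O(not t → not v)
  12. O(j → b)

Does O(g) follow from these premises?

No

Premise 8 is O(g → h); even if O(h) held, inferring O(g) would be affirming the consequent — invalid.
No other premise forces O(g). An ideal world satisfying every premise can still have g false, so O(g) is not derivable.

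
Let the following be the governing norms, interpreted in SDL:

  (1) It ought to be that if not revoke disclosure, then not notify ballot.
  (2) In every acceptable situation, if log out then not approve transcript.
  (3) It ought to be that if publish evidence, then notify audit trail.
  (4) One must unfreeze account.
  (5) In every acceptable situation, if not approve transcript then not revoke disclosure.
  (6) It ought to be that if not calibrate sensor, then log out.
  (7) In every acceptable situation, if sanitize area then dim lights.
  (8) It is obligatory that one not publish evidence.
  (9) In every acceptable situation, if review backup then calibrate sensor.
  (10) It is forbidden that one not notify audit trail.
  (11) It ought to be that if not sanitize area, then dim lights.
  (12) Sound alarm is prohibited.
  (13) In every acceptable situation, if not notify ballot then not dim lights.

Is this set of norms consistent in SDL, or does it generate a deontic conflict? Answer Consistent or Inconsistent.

Consistent

Premise 3 is O(publish_evidence → notify_audit_trail); even if O(notify_audit_trail) held, inferring O(publish_evidence) would be affirming the consequent — invalid.
So O(publish_evidence) is not derivable, and the apparent clash with O(¬publish_evidence) does not arise.
A world satisfying every obligation exists (e.g. approve_transcript=true, calibrate_sensor=true, dim_lights=true, log_out=false, notify_audit_trail=true, notify_ballot=true, publish_evidence=false, review_backup=false, revoke_disclosure=true, sanitize_area=false, sound_alarm=false, unfreeze_account=true); no atom is both obligatory and forbidden, so the set is consistent.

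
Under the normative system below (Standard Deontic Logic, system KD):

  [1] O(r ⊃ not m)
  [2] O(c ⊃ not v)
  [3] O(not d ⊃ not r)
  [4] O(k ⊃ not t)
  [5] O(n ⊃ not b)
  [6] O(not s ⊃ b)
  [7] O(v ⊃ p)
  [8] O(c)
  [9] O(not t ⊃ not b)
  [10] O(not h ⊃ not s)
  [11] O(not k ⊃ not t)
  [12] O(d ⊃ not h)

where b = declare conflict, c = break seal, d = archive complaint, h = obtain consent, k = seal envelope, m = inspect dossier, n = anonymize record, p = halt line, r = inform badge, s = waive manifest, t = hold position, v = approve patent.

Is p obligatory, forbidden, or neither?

Premise 7 is O(v ⊃ p), but O(v) is not derivable from the premises, so it does not yield O(p).
No premise or chain of K-axiom applications forces O(p), and none forces O(not p). So p is neither obligatory nor forbidden under these norms.

Neither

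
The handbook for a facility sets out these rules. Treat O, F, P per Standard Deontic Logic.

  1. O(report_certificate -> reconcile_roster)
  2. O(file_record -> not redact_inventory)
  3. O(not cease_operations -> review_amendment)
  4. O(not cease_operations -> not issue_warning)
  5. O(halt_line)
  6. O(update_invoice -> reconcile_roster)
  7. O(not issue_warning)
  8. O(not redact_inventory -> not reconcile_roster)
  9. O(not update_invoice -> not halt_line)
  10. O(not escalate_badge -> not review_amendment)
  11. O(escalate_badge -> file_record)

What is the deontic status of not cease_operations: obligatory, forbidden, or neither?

Forbidden

Premise 5 gives O(halt_line).
The contrapositive of premise 9 (O(not update_invoice -> not halt_line)) is O(halt_line -> update_invoice), and O(halt_line) is already established, so O(update_invoice).
From O(update_invoice) and premise 6, O(update_invoice -> reconcile_roster), we obtain O(reconcile_roster).
Premise 8 is O(not redact_inventory -> not reconcile_roster); contrapositively O(reconcile_roster -> redact_inventory). Since O(reconcile_roster) holds, K gives O(redact_inventory).
Premise 2 is O(file_record -> not redact_inventory); contrapositively O(redact_inventory -> not file_record). Since O(redact_inventory) holds, K gives O(not file_record).
Premise 11 is O(escalate_badge -> file_record); contrapositively O(not file_record -> not escalate_badge). Since O(not file_record) holds, K gives O(not escalate_badge).
From O(not escalate_badge) and premise 10, O(not escalate_badge -> not review_amendment), we obtain O(not review_amendment).
The contrapositive of premise 3 (O(not cease_operations -> review_amendment)) is O(not review_amendment -> cease_operations), and O(not review_amendment) is already established, so O(cease_operations).
Premises 1, 4, 7 do not contribute to this derivation.
Thus O(cease_operations), which is F(not cease_operations): not cease_operations is forbidden.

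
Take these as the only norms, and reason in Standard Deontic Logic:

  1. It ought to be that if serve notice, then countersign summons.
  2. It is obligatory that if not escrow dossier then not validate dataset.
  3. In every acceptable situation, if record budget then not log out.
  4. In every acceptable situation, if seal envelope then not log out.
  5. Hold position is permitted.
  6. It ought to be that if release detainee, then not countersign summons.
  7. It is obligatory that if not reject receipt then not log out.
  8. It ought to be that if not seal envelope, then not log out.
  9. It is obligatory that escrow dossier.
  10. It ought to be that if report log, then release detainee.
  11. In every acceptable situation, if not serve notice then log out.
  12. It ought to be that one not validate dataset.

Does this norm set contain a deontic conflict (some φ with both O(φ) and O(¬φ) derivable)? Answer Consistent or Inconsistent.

Premise 2 is O(¬escrow_dossier → ¬validate_dataset); even if O(¬validate_dataset) held, inferring O(¬escrow_dossier) would be affirming the consequent — invalid.
So O(¬escrow_dossier) is not derivable, and the apparent clash with O(escrow_dossier) does not arise.
A world satisfying every obligation exists (e.g. countersign_summons=true, escrow_dossier=true, hold_position=false, log_out=false, record_budget=false, reject_receipt=false, release_detainee=false, report_log=false, seal_envelope=false, serve_notice=true, validate_dataset=false); no atom is both obligatory and forbidden, so the set is consistent.

Consistent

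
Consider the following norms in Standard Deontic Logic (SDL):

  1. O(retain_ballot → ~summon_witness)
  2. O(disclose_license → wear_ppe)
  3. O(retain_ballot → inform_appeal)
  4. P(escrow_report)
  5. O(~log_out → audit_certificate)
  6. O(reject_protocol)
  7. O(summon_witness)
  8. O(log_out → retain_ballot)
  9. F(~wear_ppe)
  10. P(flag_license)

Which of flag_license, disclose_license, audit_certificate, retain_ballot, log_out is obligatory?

From premise 7 we have O(summon_witness).
The contrapositive of premise 1 (O(retain_ballot → ~summon_witness)) is O(summon_witness → ~retain_ballot), and O(summon_witness) is already established, so O(~retain_ballot).
Premise 8 is O(log_out → retain_ballot); contrapositively O(~retain_ballot → ~log_out). Since O(~retain_ballot) holds, K gives O(~log_out).
Premise 5 is O(~log_out → audit_certificate); since O(~log_out), deontic closure gives O(audit_certificate).
So O(audit_certificate) holds — audit_certificate is obligatory. None of the other listed options is made obligatory by any chain of premises.

audit_certificate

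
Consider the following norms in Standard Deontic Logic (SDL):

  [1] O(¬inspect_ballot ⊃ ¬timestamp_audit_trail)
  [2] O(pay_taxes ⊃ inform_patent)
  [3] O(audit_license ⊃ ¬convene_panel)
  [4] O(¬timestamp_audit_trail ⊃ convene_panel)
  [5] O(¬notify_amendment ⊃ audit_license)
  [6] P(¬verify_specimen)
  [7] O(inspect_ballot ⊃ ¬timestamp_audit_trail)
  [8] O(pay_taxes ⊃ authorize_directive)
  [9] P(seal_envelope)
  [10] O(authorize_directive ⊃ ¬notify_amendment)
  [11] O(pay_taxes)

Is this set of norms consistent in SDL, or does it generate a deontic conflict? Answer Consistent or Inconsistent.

Inconsistent

Premises 1 and 7 are O(¬inspect_ballot ⊃ ¬timestamp_audit_trail) and O(inspect_ballot ⊃ ¬timestamp_audit_trail); every ideal world satisfies ¬inspect_ballot or inspect_ballot, so in either case ¬timestamp_audit_trail holds — hence O(¬timestamp_audit_trail).
Applying K to premise 4 (O(¬timestamp_audit_trail ⊃ convene_panel)) and O(¬timestamp_audit_trail) yields O(convene_panel).
Premise 3 is O(audit_license ⊃ ¬convene_panel); contrapositively O(convene_panel ⊃ ¬audit_license). Since O(convene_panel) holds, K gives O(¬audit_license).
Premise 5, O(¬notify_amendment ⊃ audit_license), contraposes to O(¬audit_license ⊃ notify_amendment); with O(¬audit_license) we get O(notify_amendment).
Premise 10, O(authorize_directive ⊃ ¬notify_amendment), contraposes to O(notify_amendment ⊃ ¬authorize_directive); with O(notify_amendment) we get O(¬authorize_directive).
The contrapositive of premise 8 (O(pay_taxes ⊃ authorize_directive)) is O(¬authorize_directive ⊃ ¬pay_taxes), and O(¬authorize_directive) is already established, so O(¬pay_taxes).
But premise 11 directly asserts O(pay_taxes).
We now have both O(¬pay_taxes) and O(pay_taxes) — pay_taxes is simultaneously obligatory and forbidden, violating the D-axiom.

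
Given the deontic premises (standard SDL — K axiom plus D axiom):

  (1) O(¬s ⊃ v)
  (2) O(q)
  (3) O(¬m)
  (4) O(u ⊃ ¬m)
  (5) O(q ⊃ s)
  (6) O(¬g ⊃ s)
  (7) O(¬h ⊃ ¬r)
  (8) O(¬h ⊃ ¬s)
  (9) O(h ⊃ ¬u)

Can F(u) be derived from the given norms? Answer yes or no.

Premise 2 gives O(q).
Applying K to premise 5 (O(q ⊃ s)) and O(q) yields O(s).
The contrapositive of premise 8 (O(¬h ⊃ ¬s)) is O(s ⊃ h), and O(s) is already established, so O(h).
With premise 9, O(h ⊃ ¬u), the K-axiom yields O(¬u).
Premises 1, 3, 4, 6, 7 do not contribute to this derivation.
So O(¬u) holds, i.e. F(u). The claim follows.

Yes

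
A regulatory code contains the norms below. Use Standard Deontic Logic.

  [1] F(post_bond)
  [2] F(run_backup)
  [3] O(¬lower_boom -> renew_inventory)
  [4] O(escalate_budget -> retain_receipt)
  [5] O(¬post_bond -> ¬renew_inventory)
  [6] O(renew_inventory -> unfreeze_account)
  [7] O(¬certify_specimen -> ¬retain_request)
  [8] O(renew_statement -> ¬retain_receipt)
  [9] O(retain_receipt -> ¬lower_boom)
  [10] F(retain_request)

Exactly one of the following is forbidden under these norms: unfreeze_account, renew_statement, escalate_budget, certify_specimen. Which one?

Premise 1, F(post_bond), is equivalent to O(¬post_bond).
From O(¬post_bond) and premise 5, O(¬post_bond -> ¬renew_inventory), we obtain O(¬renew_inventory).
Premise 3 is O(¬lower_boom -> renew_inventory); contrapositively O(¬renew_inventory -> lower_boom). Since O(¬renew_inventory) holds, K gives O(lower_boom).
Premise 9 is O(retain_receipt -> ¬lower_boom); contrapositively O(lower_boom -> ¬retain_receipt). Since O(lower_boom) holds, K gives O(¬retain_receipt).
Premise 4, O(escalate_budget -> retain_receipt), contraposes to O(¬retain_receipt -> ¬escalate_budget); with O(¬retain_receipt) we get O(¬escalate_budget).
So O(¬escalate_budget) holds, i.e. escalate_budget is forbidden. None of the other listed options is forbidden under the premises.

escalate_budget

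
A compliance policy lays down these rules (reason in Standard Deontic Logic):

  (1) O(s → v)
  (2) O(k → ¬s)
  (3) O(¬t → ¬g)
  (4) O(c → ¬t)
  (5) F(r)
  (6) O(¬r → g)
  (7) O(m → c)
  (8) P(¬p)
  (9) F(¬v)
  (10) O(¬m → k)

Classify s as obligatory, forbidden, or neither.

Forbidden

F(r) at premise 5 means O(¬r).
Applying K to premise 6 (O(¬r → g)) and O(¬r) yields O(g).
Premise 3, O(¬t → ¬g), contraposes to O(g → t); with O(g) we get O(t).
Premise 4 is O(c → ¬t); contrapositively O(t → ¬c). Since O(t) holds, K gives O(¬c).
The contrapositive of premise 7 (O(m → c)) is O(¬c → ¬m), and O(¬c) is already established, so O(¬m).
Premise 10 is O(¬m → k); since O(¬m), deontic closure gives O(k).
With premise 2, O(k → ¬s), the K-axiom yields O(¬s).
Premises 1, 8, 9 do not contribute to this derivation.
Thus O(¬s), which is F(s): s is forbidden.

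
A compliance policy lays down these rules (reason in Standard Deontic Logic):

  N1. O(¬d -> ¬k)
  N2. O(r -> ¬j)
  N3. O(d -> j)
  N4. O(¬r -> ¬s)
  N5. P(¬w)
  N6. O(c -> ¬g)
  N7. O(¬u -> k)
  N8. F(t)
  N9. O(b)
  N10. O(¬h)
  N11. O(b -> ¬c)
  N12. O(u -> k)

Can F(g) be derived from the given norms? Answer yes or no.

Premise 6 is O(c -> ¬g), but O(c) is not derivable from the premises, so it does not yield O(¬g).
No other premise forces O(¬g). An ideal world satisfying every premise can still have g true, so F(g) is not derivable.

No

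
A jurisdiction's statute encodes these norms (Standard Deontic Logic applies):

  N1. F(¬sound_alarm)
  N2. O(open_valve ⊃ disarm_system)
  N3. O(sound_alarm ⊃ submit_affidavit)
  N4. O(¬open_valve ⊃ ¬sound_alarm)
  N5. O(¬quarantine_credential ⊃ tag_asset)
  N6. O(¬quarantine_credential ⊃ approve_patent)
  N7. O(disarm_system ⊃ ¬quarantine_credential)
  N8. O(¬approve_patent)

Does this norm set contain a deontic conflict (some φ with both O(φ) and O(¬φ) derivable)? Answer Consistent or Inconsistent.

Premise 8 gives O(¬approve_patent).
Premise 6, O(¬quarantine_credential ⊃ approve_patent), contraposes to O(¬approve_patent ⊃ quarantine_credential); with O(¬approve_patent) we get O(quarantine_credential).
Premise 7 is O(disarm_system ⊃ ¬quarantine_credential); contrapositively O(quarantine_credential ⊃ ¬disarm_system). Since O(quarantine_credential) holds, K gives O(¬disarm_system).
Premise 2 is O(open_valve ⊃ disarm_system); contrapositively O(¬disarm_system ⊃ ¬open_valve). Since O(¬disarm_system) holds, K gives O(¬open_valve).
Applying K to premise 4 (O(¬open_valve ⊃ ¬sound_alarm)) and O(¬open_valve) yields O(¬sound_alarm).
However, F(¬sound_alarm) at premise 1 amounts to O(sound_alarm).
We now have both O(¬sound_alarm) and O(sound_alarm) — sound_alarm is simultaneously obligatory and forbidden, violating the D-axiom.

Inconsistent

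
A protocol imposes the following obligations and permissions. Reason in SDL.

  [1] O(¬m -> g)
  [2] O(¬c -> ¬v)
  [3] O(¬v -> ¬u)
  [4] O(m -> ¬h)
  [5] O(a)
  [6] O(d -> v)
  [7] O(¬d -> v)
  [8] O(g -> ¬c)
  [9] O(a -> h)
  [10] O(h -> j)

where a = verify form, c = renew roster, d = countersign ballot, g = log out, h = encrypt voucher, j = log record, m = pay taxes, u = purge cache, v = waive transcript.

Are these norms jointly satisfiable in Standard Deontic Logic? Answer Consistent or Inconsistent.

Premises 7 and 6 cover both cases: O(¬d -> v) and O(d -> v). Since ¬d ∨ d is a tautology, O(v) follows.
Premise 2, O(¬c -> ¬v), contraposes to O(v -> c); with O(v) we get O(c).
Premise 8, O(g -> ¬c), contraposes to O(c -> ¬g); with O(c) we get O(¬g).
Premise 1 is O(¬m -> g); contrapositively O(¬g -> m). Since O(¬g) holds, K gives O(m).
From O(m) and premise 4, O(m -> ¬h), we obtain O(¬h).
The contrapositive of premise 9 (O(a -> h)) is O(¬h -> ¬a), and O(¬h) is already established, so O(¬a).
Yet premise 5 states O(a).
We now have both O(¬a) and O(a) — a is simultaneously obligatory and forbidden, violating the D-axiom.

Inconsistent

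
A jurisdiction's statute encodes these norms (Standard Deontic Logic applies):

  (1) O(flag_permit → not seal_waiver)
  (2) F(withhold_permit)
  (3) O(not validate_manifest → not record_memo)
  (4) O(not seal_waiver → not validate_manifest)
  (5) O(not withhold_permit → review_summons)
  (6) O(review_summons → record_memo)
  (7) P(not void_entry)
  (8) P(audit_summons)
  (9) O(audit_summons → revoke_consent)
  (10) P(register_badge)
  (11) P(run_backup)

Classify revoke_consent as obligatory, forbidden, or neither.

Premise 9 is O(audit_summons → revoke_consent), but O(audit_summons) is not derivable from the premises (the permission P(audit_summons) asserts only not O(not audit_summons), not O(audit_summons)), so it does not yield O(revoke_consent).
No premise or chain of K-axiom applications forces O(revoke_consent), and none forces O(not revoke_consent). So revoke_consent is neither obligatory nor forbidden under these norms.

Neither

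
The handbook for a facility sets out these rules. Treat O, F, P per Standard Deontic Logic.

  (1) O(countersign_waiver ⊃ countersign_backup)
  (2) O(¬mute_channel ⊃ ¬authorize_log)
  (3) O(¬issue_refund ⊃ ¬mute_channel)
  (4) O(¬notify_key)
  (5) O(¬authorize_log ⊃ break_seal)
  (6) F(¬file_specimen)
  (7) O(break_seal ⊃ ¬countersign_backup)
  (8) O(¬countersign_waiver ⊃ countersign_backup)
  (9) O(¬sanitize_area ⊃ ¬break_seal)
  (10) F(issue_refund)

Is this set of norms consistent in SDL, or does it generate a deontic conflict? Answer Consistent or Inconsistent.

By case analysis on countersign_waiver: premise 1 gives O(countersign_waiver ⊃ countersign_backup) and premise 8 gives O(¬countersign_waiver ⊃ countersign_backup), so O(countersign_backup) either way.
Premise 7, O(break_seal ⊃ ¬countersign_backup), contraposes to O(countersign_backup ⊃ ¬break_seal); with O(countersign_backup) we get O(¬break_seal).
Premise 5 is O(¬authorize_log ⊃ break_seal); contrapositively O(¬break_seal ⊃ authorize_log). Since O(¬break_seal) holds, K gives O(authorize_log).
Premise 2, O(¬mute_channel ⊃ ¬authorize_log), contraposes to O(authorize_log ⊃ mute_channel); with O(authorize_log) we get O(mute_channel).
Premise 3, O(¬issue_refund ⊃ ¬mute_channel), contraposes to O(mute_channel ⊃ issue_refund); with O(mute_channel) we get O(issue_refund).
However, F(issue_refund) at premise 10 amounts to O(¬issue_refund).
We now have both O(issue_refund) and O(¬issue_refund) — issue_refund is simultaneously obligatory and forbidden, violating the D-axiom.

Inconsistent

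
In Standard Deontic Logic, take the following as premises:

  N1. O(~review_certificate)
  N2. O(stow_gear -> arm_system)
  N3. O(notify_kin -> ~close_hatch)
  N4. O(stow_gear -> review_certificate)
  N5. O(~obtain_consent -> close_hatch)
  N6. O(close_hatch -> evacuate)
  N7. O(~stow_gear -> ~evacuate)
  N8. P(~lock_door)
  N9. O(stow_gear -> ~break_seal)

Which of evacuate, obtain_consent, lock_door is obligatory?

From premise 1 we have O(~review_certificate).
Premise 4, O(stow_gear -> review_certificate), contraposes to O(~review_certificate -> ~stow_gear); with O(~review_certificate) we get O(~stow_gear).
Premise 7 is O(~stow_gear -> ~evacuate); since O(~stow_gear), deontic closure gives O(~evacuate).
Premise 6, O(close_hatch -> evacuate), contraposes to O(~evacuate -> ~close_hatch); with O(~evacuate) we get O(~close_hatch).
Premise 5, O(~obtain_consent -> close_hatch), contraposes to O(~close_hatch -> obtain_consent); with O(~close_hatch) we get O(obtain_consent).
So O(obtain_consent) holds — obtain_consent is obligatory. None of the other listed options is made obligatory by any chain of premises.

obtain_consent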